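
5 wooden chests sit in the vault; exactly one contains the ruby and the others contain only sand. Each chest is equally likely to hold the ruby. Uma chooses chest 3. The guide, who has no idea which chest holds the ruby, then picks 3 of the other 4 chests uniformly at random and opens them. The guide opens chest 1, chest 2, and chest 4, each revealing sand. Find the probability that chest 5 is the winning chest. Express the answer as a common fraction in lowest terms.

1/2

Consider each possible location of the ruby in turn.
If it is in any of chests 1, 2, and 4 (prior 1/5 each): that chest was opened and seen not to hold the prize — ruled out; weight (1/5)·0 = 0 each.
If it is in either of chests 3 and 5 (prior 1/5 each): the guide picks exactly this set with probability 1/4 regardless, and none is the prize; weight (1/5)·(1/4) = 1/20 each.
The weights sum to 1/10.
So P(the ruby in chest 5 | the guide opened chest 1, chest 2, and chest 4) = (1/20) / (1/10) = 1/2.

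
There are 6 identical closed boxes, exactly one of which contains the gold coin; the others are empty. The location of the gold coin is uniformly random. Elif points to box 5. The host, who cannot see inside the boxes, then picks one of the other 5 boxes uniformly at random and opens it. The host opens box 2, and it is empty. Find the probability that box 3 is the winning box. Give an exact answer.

1/5

Consider each possible location of the gold coin in turn.
If it is in any of boxes 1, 3, 4, 5, and 6 (prior 1/6 each): the host picks box 2 with probability 1/5 regardless, and it is not the prize; weight (1/6)·(1/5) = 1/30 each.
If it is in box 2 (prior 1/6): the host opened box 2, so this case is ruled out; weight (1/6)·0 = 0.
The weights sum to 1/6.
So P(the gold coin in box 3 | the host opened box 2) = (1/30) / (1/6) = 1/5.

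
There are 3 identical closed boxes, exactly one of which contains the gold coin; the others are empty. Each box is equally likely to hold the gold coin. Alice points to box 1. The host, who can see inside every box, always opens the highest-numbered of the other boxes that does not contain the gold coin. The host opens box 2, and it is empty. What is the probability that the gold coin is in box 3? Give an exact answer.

1

Consider each possible location of the gold coin in turn.
If it is in box 1 (prior 1/3): the host would have opened box 3 instead, probability 0; weight (1/3)·0 = 0.
If it is in box 2 (prior 1/3): the host opened box 2, so this case is ruled out; weight (1/3)·0 = 0.
If it is in box 3 (prior 1/3): box 2 is the highest-numbered option available, probability 1; weight (1/3)·1 = 1/3.
The weights sum to 1/3.
So P(the gold coin in box 3 | the host opened box 2) = (1/3) / (1/3) = 1.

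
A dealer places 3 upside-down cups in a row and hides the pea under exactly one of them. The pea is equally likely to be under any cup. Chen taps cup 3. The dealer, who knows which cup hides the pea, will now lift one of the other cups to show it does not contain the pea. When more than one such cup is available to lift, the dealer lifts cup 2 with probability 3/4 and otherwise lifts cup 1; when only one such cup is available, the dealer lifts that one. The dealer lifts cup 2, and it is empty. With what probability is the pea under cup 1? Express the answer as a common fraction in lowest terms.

Consider each possible location of the pea in turn.
If it is under cup 1 (prior 1/3): only cup 2 is available, probability 1; weight (1/3)·1 = 1/3.
If it is under cup 2 (prior 1/3): the dealer opened cup 2, so this case is ruled out; weight (1/3)·0 = 0.
If it is under cup 3 (prior 1/3): cup 2 is available, opened with probability 3/4; weight (1/3)·(3/4) = 1/4.
The weights sum to 7/12.
So P(the pea under cup 1 | the dealer opened cup 2) = (1/3) / (7/12) = 4/7.

4/7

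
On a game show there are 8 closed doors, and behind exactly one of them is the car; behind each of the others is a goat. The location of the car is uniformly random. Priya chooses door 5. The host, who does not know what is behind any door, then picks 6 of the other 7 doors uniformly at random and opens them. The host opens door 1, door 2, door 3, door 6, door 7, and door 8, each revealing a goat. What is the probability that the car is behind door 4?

Because the host chose which doors to open without knowing where the car is, the choice is independent of the prize location. Learning that none of the 6 opened doors holds the car simply rules out those 6 locations and leaves the remaining 2 doors still equally likely by symmetry.
So P(the car behind door 4) = 1/2.

1/2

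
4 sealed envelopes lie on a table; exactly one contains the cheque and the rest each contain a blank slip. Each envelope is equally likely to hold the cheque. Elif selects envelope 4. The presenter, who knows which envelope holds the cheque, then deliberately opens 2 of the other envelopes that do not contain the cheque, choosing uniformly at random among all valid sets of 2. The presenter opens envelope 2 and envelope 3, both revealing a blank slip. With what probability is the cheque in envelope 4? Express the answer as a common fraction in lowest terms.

1/4

Consider each possible location of the cheque in turn.
If it is in envelope 1 (prior 1/4): the presenter has no choice, probability 1; weight (1/4)·1 = 1/4.
If it is in either of envelopes 2 and 3 (prior 1/4 each): that envelope was opened and seen not to hold the prize — ruled out; weight (1/4)·0 = 0 each.
If it is in envelope 4 (prior 1/4): the presenter has 3 equally likely choices, so probability 1/3; weight (1/4)·(1/3) = 1/12.
The weights sum to 1/3.
So P(the cheque in envelope 4 | the presenter opened envelope 2 and envelope 3) = (1/12) / (1/3) = 1/4.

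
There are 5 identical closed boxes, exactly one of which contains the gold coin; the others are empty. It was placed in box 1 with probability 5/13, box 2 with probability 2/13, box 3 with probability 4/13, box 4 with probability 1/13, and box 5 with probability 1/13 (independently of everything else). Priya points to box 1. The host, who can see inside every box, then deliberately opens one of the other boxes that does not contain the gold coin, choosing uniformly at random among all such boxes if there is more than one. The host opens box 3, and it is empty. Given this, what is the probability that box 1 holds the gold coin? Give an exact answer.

15/31

Condition on the true location of the gold coin.
If it is in box 1 (prior 5/13): the host has 4 equally likely choices, so probability 1/4; weight (5/13)·(1/4) = 5/52.
If it is in box 2 (prior 2/13): the host has 3 equally likely choices, so probability 1/3; weight (2/13)·(1/3) = 2/39.
If it is in box 3 (prior 4/13): the host opened box 3, so this case is ruled out; weight (4/13)·0 = 0.
If it is in either of boxes 4 and 5 (prior 1/13 each): the host has 3 equally likely choices, so probability 1/3; weight (1/13)·(1/3) = 1/39 each.
The weights sum to 31/156.
So P(the gold coin in box 1 | the host opened box 3) = (5/52) / (31/156) = 15/31.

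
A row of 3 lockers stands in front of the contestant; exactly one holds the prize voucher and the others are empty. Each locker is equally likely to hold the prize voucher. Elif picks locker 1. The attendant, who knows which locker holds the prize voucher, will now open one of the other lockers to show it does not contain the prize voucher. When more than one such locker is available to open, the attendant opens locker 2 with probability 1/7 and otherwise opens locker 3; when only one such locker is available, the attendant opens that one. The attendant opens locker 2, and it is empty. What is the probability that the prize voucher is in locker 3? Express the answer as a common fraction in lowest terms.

Condition on the true location of the prize voucher.
If it is in locker 1 (prior 1/3): locker 2 is available, opened with probability 1/7; weight (1/3)·(1/7) = 1/21.
If it is in locker 2 (prior 1/3): the attendant opened locker 2, so this case is ruled out; weight (1/3)·0 = 0.
If it is in locker 3 (prior 1/3): only locker 2 is available, probability 1; weight (1/3)·1 = 1/3.
The weights sum to 8/21.
So P(the prize voucher in locker 3 | the attendant opened locker 2) = (1/3) / (8/21) = 7/8.

7/8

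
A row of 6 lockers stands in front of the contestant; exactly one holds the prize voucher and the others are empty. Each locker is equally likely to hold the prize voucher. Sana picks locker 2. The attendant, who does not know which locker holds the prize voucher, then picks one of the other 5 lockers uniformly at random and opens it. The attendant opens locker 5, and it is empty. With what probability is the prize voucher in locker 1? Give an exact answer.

1/5

Apply Bayes' rule, conditioning on where the prize voucher actually is.
If it is in any of lockers 1, 2, 3, 4, and 6 (prior 1/6 each): the attendant picks locker 5 with probability 1/5 regardless, and it is not the prize; weight (1/6)·(1/5) = 1/30 each.
If it is in locker 5 (prior 1/6): the attendant opened locker 5, so this case is ruled out; weight (1/6)·0 = 0.
The weights sum to 1/6.
So P(the prize voucher in locker 1 | the attendant opened locker 5) = (1/30) / (1/6) = 1/5.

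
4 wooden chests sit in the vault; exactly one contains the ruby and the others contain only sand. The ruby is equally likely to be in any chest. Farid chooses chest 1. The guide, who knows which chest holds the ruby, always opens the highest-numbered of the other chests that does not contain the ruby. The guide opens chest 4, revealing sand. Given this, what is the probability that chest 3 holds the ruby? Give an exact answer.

Condition on the true location of the ruby.
If it is in any of chests 1, 2, and 3 (prior 1/4 each): chest 4 is the highest-numbered option available, probability 1; weight (1/4)·1 = 1/4 each.
If it is in chest 4 (prior 1/4): the guide opened chest 4, so this case is ruled out; weight (1/4)·0 = 0.
The weights sum to 3/4.
So P(the ruby in chest 3 | the guide opened chest 4) = (1/4) / (3/4) = 1/3.

1/3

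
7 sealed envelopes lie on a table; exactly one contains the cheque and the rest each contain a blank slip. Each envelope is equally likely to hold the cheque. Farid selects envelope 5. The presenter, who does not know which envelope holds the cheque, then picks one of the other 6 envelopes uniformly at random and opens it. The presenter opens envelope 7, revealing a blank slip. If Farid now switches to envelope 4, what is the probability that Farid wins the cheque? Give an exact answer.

Because the presenter chose which envelope to open without knowing where the cheque is, the choice is independent of the prize location. Learning that envelope 7 does not hold the cheque simply rules out that one location and leaves the remaining 6 envelopes still equally likely by symmetry.
So P(the cheque in envelope 4) = 1/6.

1/6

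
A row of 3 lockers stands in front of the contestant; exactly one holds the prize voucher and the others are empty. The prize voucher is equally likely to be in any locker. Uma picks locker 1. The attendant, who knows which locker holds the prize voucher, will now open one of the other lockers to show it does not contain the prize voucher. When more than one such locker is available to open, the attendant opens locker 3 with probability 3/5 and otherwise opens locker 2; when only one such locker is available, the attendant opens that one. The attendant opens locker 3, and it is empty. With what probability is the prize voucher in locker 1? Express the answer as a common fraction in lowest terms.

Consider each possible location of the prize voucher in turn.
If it is in locker 1 (prior 1/3): locker 3 is available, opened with probability 3/5; weight (1/3)·(3/5) = 1/5.
If it is in locker 2 (prior 1/3): only locker 3 is available, probability 1; weight (1/3)·1 = 1/3.
If it is in locker 3 (prior 1/3): the attendant opened locker 3, so this case is ruled out; weight (1/3)·0 = 0.
The weights sum to 8/15.
So P(the prize voucher in locker 1 | the attendant opened locker 3) = (1/5) / (8/15) = 3/8.

3/8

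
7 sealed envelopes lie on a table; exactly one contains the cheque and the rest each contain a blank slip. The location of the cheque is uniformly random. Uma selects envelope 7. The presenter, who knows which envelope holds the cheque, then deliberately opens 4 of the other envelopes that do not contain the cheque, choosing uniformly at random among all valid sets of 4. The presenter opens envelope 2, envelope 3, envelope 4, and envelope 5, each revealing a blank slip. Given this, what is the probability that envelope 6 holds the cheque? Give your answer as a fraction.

Consider each possible location of the cheque in turn.
If it is in either of envelopes 1 and 6 (prior 1/7 each): the presenter has 5 equally likely choices, so probability 1/5; weight (1/7)·(1/5) = 1/35 each.
If it is in any of envelopes 2, 3, 4, and 5 (prior 1/7 each): that envelope was opened and seen not to hold the prize — ruled out; weight (1/7)·0 = 0 each.
If it is in envelope 7 (prior 1/7): the presenter has 15 equally likely choices, so probability 1/15; weight (1/7)·(1/15) = 1/105.
The weights sum to 1/15.
So P(the cheque in envelope 6 | the presenter opened envelope 2, envelope 3, envelope 4, and envelope 5) = (1/35) / (1/15) = 3/7.

3/7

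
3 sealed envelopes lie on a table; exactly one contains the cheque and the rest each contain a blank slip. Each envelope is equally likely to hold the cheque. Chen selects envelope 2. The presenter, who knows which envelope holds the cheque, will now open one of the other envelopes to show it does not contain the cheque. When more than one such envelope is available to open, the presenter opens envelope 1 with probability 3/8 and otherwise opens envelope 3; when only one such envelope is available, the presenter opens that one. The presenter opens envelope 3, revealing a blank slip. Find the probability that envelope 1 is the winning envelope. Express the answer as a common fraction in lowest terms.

8/13

Consider each possible location of the cheque in turn.
If it is in envelope 1 (prior 1/3): only envelope 3 is available, probability 1; weight (1/3)·1 = 1/3.
If it is in envelope 2 (prior 1/3): envelope 1 is available but not opened, probability 5/8; weight (1/3)·(5/8) = 5/24.
If it is in envelope 3 (prior 1/3): the presenter opened envelope 3, so this case is ruled out; weight (1/3)·0 = 0.
The weights sum to 13/24.
So P(the cheque in envelope 1 | the presenter opened envelope 3) = (1/3) / (13/24) = 8/13.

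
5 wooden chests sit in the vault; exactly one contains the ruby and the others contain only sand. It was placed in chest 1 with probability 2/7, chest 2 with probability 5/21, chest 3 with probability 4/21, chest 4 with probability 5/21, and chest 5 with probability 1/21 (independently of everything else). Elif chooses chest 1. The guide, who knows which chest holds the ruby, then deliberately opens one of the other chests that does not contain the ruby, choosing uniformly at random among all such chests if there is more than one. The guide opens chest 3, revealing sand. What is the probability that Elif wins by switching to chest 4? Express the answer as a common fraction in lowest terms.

Condition on the true location of the ruby.
If it is in chest 1 (prior 2/7): the guide has 4 equally likely choices, so probability 1/4; weight (2/7)·(1/4) = 1/14.
If it is in either of chests 2 and 4 (prior 5/21 each): the guide has 3 equally likely choices, so probability 1/3; weight (5/21)·(1/3) = 5/63 each.
If it is in chest 3 (prior 4/21): the guide opened chest 3, so this case is ruled out; weight (4/21)·0 = 0.
If it is in chest 5 (prior 1/21): the guide has 3 equally likely choices, so probability 1/3; weight (1/21)·(1/3) = 1/63.
The weights sum to 31/126.
So P(the ruby in chest 4 | the guide opened chest 3) = (5/63) / (31/126) = 10/31.

10/31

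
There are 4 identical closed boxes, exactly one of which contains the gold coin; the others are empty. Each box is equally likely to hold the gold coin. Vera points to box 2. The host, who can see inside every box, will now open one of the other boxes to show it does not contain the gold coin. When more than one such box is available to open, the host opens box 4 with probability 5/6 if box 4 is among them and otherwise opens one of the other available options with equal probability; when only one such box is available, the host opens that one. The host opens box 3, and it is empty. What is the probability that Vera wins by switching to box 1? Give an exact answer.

Consider each possible location of the gold coin in turn.
If it is in box 1 (prior 1/4): box 4 is available but not opened, probability 1/6; weight (1/4)·(1/6) = 1/24.
If it is in box 2 (prior 1/4): box 4 is available but not opened; box 3 gets probability (1 − 5/6)/2 = 1/12; weight (1/4)·(1/12) = 1/48.
If it is in box 3 (prior 1/4): the host opened box 3, so this case is ruled out; weight (1/4)·0 = 0.
If it is in box 4 (prior 1/4): box 4 holds the prize so is unavailable; the host chooses uniformly among the 2 others, probability 1/2; weight (1/4)·(1/2) = 1/8.
The weights sum to 3/16.
So P(the gold coin in box 1 | the host opened box 3) = (1/24) / (3/16) = 2/9.

2/9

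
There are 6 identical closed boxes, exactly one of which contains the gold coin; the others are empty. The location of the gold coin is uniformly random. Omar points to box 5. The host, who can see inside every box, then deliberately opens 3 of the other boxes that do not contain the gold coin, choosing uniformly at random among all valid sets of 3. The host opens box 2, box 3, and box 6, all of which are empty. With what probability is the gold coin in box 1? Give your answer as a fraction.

Consider each possible location of the gold coin in turn.
If it is in either of boxes 1 and 4 (prior 1/6 each): the host has 4 equally likely choices, so probability 1/4; weight (1/6)·(1/4) = 1/24 each.
If it is in any of boxes 2, 3, and 6 (prior 1/6 each): that box was opened and seen not to hold the prize — ruled out; weight (1/6)·0 = 0 each.
If it is in box 5 (prior 1/6): the host has 10 equally likely choices, so probability 1/10; weight (1/6)·(1/10) = 1/60.
The weights sum to 1/10.
So P(the gold coin in box 1 | the host opened box 2, box 3, and box 6) = (1/24) / (1/10) = 5/12.

5/12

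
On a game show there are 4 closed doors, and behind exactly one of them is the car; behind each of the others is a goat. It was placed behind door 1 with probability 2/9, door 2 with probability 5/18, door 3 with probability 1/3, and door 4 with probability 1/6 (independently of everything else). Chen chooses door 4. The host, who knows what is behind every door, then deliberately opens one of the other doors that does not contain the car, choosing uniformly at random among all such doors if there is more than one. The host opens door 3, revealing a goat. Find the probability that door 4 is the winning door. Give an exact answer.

Apply Bayes' rule, conditioning on where the car actually is.
If it is behind door 1 (prior 2/9): the host has 2 equally likely choices, so probability 1/2; weight (2/9)·(1/2) = 1/9.
If it is behind door 2 (prior 5/18): the host has 2 equally likely choices, so probability 1/2; weight (5/18)·(1/2) = 5/36.
If it is behind door 3 (prior 1/3): the host opened door 3, so this case is ruled out; weight (1/3)·0 = 0.
If it is behind door 4 (prior 1/6): the host has 3 equally likely choices, so probability 1/3; weight (1/6)·(1/3) = 1/18.
The weights sum to 11/36.
So P(the car behind door 4 | the host opened door 3) = (1/18) / (11/36) = 2/11.

2/11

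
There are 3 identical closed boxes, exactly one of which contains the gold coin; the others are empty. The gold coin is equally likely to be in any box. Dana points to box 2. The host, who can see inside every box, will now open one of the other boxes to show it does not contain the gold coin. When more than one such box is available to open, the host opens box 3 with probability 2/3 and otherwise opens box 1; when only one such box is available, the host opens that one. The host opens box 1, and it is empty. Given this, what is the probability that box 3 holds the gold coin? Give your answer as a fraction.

3/4

Condition on the true location of the gold coin.
If it is in box 1 (prior 1/3): the host opened box 1, so this case is ruled out; weight (1/3)·0 = 0.
If it is in box 2 (prior 1/3): box 3 is available but not opened, probability 1/3; weight (1/3)·(1/3) = 1/9.
If it is in box 3 (prior 1/3): only box 1 is available, probability 1; weight (1/3)·1 = 1/3.
The weights sum to 4/9.
So P(the gold coin in box 3 | the host opened box 1) = (1/3) / (4/9) = 3/4.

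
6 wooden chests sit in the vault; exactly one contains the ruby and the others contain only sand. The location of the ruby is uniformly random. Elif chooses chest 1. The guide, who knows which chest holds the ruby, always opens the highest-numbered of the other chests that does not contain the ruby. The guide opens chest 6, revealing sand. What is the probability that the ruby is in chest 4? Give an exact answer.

Consider each possible location of the ruby in turn.
If it is in any of chests 1, 2, 3, 4, and 5 (prior 1/6 each): chest 6 is the highest-numbered option available, probability 1; weight (1/6)·1 = 1/6 each.
If it is in chest 6 (prior 1/6): the guide opened chest 6, so this case is ruled out; weight (1/6)·0 = 0.
The weights sum to 5/6.
So P(the ruby in chest 4 | the guide opened chest 6) = (1/6) / (5/6) = 1/5.

1/5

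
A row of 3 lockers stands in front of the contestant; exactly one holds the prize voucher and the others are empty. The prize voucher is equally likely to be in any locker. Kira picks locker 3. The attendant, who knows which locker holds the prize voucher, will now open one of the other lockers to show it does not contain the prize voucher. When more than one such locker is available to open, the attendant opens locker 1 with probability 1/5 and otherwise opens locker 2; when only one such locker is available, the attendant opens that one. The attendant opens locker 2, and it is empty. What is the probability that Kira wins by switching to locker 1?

5/9

Consider each possible location of the prize voucher in turn.
If it is in locker 1 (prior 1/3): only locker 2 is available, probability 1; weight (1/3)·1 = 1/3.
If it is in locker 2 (prior 1/3): the attendant opened locker 2, so this case is ruled out; weight (1/3)·0 = 0.
If it is in locker 3 (prior 1/3): locker 1 is available but not opened, probability 4/5; weight (1/3)·(4/5) = 4/15.
The weights sum to 3/5.
So P(the prize voucher in locker 1 | the attendant opened locker 2) = (1/3) / (3/5) = 5/9.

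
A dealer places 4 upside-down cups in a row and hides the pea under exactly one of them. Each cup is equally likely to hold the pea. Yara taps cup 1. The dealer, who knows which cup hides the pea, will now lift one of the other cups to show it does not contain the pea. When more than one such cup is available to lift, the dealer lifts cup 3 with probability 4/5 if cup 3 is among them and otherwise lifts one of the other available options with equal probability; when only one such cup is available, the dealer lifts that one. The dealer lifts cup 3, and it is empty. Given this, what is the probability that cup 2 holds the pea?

1/3

Condition on the true location of the pea.
If it is under any of cups 1, 2, and 4 (prior 1/4 each): cup 3 is available, opened with probability 4/5; weight (1/4)·(4/5) = 1/5 each.
If it is under cup 3 (prior 1/4): the dealer opened cup 3, so this case is ruled out; weight (1/4)·0 = 0.
The weights sum to 3/5.
So P(the pea under cup 2 | the dealer opened cup 3) = (1/5) / (3/5) = 1/3.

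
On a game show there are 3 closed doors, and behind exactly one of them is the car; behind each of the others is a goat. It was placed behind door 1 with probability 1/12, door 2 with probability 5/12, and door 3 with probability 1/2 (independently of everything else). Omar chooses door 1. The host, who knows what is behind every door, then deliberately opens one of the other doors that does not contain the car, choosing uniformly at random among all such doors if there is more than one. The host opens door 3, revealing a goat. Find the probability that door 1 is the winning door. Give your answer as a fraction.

1/11

Consider each possible location of the car in turn.
If it is behind door 1 (prior 1/12): the host has 2 equally likely choices, so probability 1/2; weight (1/12)·(1/2) = 1/24.
If it is behind door 2 (prior 5/12): the host has no choice, probability 1; weight (5/12)·1 = 5/12.
If it is behind door 3 (prior 1/2): the host opened door 3, so this case is ruled out; weight (1/2)·0 = 0.
The weights sum to 11/24.
So P(the car behind door 1 | the host opened door 3) = (1/24) / (11/24) = 1/11.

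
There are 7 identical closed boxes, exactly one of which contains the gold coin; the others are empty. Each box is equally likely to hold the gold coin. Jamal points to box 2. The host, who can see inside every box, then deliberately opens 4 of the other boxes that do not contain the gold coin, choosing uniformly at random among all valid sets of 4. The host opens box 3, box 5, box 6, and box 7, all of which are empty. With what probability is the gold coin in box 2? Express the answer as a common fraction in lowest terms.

1/7

Consider each possible location of the gold coin in turn.
If it is in either of boxes 1 and 4 (prior 1/7 each): the host has 5 equally likely choices, so probability 1/5; weight (1/7)·(1/5) = 1/35 each.
If it is in box 2 (prior 1/7): the host has 15 equally likely choices, so probability 1/15; weight (1/7)·(1/15) = 1/105.
If it is in any of boxes 3, 5, 6, and 7 (prior 1/7 each): that box was opened and seen not to hold the prize — ruled out; weight (1/7)·0 = 0 each.
The weights sum to 1/15.
So P(the gold coin in box 2 | the host opened box 3, box 5, box 6, and box 7) = (1/105) / (1/15) = 1/7.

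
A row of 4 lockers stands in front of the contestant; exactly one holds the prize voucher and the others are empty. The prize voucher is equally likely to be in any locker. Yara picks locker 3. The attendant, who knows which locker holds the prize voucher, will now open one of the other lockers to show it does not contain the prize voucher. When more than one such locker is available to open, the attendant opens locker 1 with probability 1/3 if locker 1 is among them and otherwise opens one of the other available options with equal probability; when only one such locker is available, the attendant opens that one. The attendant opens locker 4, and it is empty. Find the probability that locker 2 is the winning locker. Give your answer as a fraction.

Consider each possible location of the prize voucher in turn.
If it is in locker 1 (prior 1/4): locker 1 holds the prize so is unavailable; the attendant chooses uniformly among the 2 others, probability 1/2; weight (1/4)·(1/2) = 1/8.
If it is in locker 2 (prior 1/4): locker 1 is available but not opened, probability 2/3; weight (1/4)·(2/3) = 1/6.
If it is in locker 3 (prior 1/4): locker 1 is available but not opened; locker 4 gets probability (1 − 1/3)/2 = 1/3; weight (1/4)·(1/3) = 1/12.
If it is in locker 4 (prior 1/4): the attendant opened locker 4, so this case is ruled out; weight (1/4)·0 = 0.
The weights sum to 3/8.
So P(the prize voucher in locker 2 | the attendant opened locker 4) = (1/6) / (3/8) = 4/9.

4/9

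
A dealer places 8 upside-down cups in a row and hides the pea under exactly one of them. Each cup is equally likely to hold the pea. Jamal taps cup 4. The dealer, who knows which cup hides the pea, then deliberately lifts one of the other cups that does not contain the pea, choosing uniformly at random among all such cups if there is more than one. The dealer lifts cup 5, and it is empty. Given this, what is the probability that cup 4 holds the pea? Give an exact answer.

1/8

Condition on the true location of the pea.
If it is under any of cups 1, 2, 3, 6, 7, and 8 (prior 1/8 each): the dealer has 6 equally likely choices, so probability 1/6; weight (1/8)·(1/6) = 1/48 each.
If it is under cup 4 (prior 1/8): the dealer has 7 equally likely choices, so probability 1/7; weight (1/8)·(1/7) = 1/56.
If it is under cup 5 (prior 1/8): the dealer opened cup 5, so this case is ruled out; weight (1/8)·0 = 0.
The weights sum to 1/7.
So P(the pea under cup 4 | the dealer opened cup 5) = (1/56) / (1/7) = 1/8.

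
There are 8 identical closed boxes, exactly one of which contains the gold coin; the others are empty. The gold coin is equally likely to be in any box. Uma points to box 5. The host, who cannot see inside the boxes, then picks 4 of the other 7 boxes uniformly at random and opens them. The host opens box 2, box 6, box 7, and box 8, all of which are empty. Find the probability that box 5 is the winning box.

Condition on the true location of the gold coin.
If it is in any of boxes 1, 3, 4, and 5 (prior 1/8 each): the host picks exactly this set with probability 1/35 regardless, and none is the prize; weight (1/8)·(1/35) = 1/280 each.
If it is in any of boxes 2, 6, 7, and 8 (prior 1/8 each): that box was opened and seen not to hold the prize — ruled out; weight (1/8)·0 = 0 each.
The weights sum to 1/70.
So P(the gold coin in box 5 | the host opened box 2, box 6, box 7, and box 8) = (1/280) / (1/70) = 1/4.

1/4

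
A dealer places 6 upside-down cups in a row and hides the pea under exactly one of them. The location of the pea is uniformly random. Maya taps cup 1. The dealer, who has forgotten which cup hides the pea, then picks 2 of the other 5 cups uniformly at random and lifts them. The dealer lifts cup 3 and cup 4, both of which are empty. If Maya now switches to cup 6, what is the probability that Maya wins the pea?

Because the dealer chose which cups to lift without knowing where the pea is, the choice is independent of the prize location. Learning that none of the 2 opened cups holds the pea simply rules out those 2 locations and leaves the remaining 4 cups still equally likely by symmetry.
So P(the pea under cup 6) = 1/4.

1/4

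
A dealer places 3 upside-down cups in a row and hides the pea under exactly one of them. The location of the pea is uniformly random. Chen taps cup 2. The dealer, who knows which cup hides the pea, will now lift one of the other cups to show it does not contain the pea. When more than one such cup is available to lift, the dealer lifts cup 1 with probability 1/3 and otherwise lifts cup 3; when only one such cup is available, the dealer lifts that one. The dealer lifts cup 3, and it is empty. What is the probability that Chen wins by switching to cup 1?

3/5

Consider each possible location of the pea in turn.
If it is under cup 1 (prior 1/3): only cup 3 is available, probability 1; weight (1/3)·1 = 1/3.
If it is under cup 2 (prior 1/3): cup 1 is available but not opened, probability 2/3; weight (1/3)·(2/3) = 2/9.
If it is under cup 3 (prior 1/3): the dealer opened cup 3, so this case is ruled out; weight (1/3)·0 = 0.
The weights sum to 5/9.
So P(the pea under cup 1 | the dealer opened cup 3) = (1/3) / (5/9) = 3/5.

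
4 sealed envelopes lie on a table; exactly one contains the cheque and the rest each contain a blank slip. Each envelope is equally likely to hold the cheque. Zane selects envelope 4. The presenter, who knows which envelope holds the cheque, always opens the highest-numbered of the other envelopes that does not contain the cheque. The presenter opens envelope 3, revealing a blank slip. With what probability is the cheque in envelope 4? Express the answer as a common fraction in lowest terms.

Consider each possible location of the cheque in turn.
If it is in any of envelopes 1, 2, and 4 (prior 1/4 each): envelope 3 is the highest-numbered option available, probability 1; weight (1/4)·1 = 1/4 each.
If it is in envelope 3 (prior 1/4): the presenter opened envelope 3, so this case is ruled out; weight (1/4)·0 = 0.
The weights sum to 3/4.
So P(the cheque in envelope 4 | the presenter opened envelope 3) = (1/4) / (3/4) = 1/3.

1/3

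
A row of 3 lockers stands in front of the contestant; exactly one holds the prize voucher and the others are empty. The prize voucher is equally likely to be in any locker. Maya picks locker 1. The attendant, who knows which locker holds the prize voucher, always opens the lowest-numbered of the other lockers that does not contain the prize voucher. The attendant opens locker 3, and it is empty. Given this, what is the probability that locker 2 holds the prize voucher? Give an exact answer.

Apply Bayes' rule, conditioning on where the prize voucher actually is.
If it is in locker 1 (prior 1/3): the attendant would have opened locker 2 instead, probability 0; weight (1/3)·0 = 0.
If it is in locker 2 (prior 1/3): locker 3 is the lowest-numbered option available, probability 1; weight (1/3)·1 = 1/3.
If it is in locker 3 (prior 1/3): the attendant opened locker 3, so this case is ruled out; weight (1/3)·0 = 0.
The weights sum to 1/3.
So P(the prize voucher in locker 2 | the attendant opened locker 3) = (1/3) / (1/3) = 1.

1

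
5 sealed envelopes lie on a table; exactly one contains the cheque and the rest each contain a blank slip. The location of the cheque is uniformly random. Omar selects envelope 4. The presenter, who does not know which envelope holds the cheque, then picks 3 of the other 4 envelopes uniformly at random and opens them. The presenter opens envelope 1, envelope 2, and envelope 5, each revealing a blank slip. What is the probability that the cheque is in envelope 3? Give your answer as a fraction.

Consider each possible location of the cheque in turn.
If it is in any of envelopes 1, 2, and 5 (prior 1/5 each): that envelope was opened and seen not to hold the prize — ruled out; weight (1/5)·0 = 0 each.
If it is in either of envelopes 3 and 4 (prior 1/5 each): the presenter picks exactly this set with probability 1/4 regardless, and none is the prize; weight (1/5)·(1/4) = 1/20 each.
The weights sum to 1/10.
So P(the cheque in envelope 3 | the presenter opened envelope 1, envelope 2, and envelope 5) = (1/20) / (1/10) = 1/2.

1/2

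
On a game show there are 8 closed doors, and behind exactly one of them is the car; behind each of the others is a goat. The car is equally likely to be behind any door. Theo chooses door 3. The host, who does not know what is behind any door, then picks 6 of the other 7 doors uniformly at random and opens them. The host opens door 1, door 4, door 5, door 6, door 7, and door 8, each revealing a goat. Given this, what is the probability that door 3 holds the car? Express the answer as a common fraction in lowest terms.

1/2

Consider each possible location of the car in turn.
If it is behind any of doors 1, 4, 5, 6, 7, and 8 (prior 1/8 each): that door was opened and seen not to hold the prize — ruled out; weight (1/8)·0 = 0 each.
If it is behind either of doors 2 and 3 (prior 1/8 each): the host picks exactly this set with probability 1/7 regardless, and none is the prize; weight (1/8)·(1/7) = 1/56 each.
The weights sum to 1/28.
So P(the car behind door 3 | the host opened door 1, door 4, door 5, door 6, door 7, and door 8) = (1/56) / (1/28) = 1/2.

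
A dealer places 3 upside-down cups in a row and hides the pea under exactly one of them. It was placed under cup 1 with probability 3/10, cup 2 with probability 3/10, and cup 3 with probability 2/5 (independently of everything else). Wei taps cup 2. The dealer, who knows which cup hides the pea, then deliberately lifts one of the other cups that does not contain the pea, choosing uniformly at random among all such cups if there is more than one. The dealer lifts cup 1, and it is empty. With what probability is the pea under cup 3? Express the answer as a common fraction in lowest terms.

8/11

Condition on the true location of the pea.
If it is under cup 1 (prior 3/10): the dealer opened cup 1, so this case is ruled out; weight (3/10)·0 = 0.
If it is under cup 2 (prior 3/10): the dealer has 2 equally likely choices, so probability 1/2; weight (3/10)·(1/2) = 3/20.
If it is under cup 3 (prior 2/5): the dealer has no choice, probability 1; weight (2/5)·1 = 2/5.
The weights sum to 11/20.
So P(the pea under cup 3 | the dealer opened cup 1) = (2/5) / (11/20) = 8/11.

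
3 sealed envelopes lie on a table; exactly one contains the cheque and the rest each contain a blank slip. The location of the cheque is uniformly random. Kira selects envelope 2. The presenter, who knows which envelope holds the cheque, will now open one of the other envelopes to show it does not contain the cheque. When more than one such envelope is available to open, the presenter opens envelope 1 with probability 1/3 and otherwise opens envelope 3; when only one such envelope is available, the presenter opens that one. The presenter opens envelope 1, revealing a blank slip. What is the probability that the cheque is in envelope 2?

1/4

Consider each possible location of the cheque in turn.
If it is in envelope 1 (prior 1/3): the presenter opened envelope 1, so this case is ruled out; weight (1/3)·0 = 0.
If it is in envelope 2 (prior 1/3): envelope 1 is available, opened with probability 1/3; weight (1/3)·(1/3) = 1/9.
If it is in envelope 3 (prior 1/3): only envelope 1 is available, probability 1; weight (1/3)·1 = 1/3.
The weights sum to 4/9.
So P(the cheque in envelope 2 | the presenter opened envelope 1) = (1/9) / (4/9) = 1/4.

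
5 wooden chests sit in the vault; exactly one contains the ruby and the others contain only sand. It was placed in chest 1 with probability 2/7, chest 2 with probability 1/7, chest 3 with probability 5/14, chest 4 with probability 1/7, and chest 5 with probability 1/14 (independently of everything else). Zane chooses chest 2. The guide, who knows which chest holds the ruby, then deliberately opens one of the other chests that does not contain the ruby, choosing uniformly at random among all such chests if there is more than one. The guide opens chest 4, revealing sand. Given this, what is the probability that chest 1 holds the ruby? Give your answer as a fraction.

Condition on the true location of the ruby.
If it is in chest 1 (prior 2/7): the guide has 3 equally likely choices, so probability 1/3; weight (2/7)·(1/3) = 2/21.
If it is in chest 2 (prior 1/7): the guide has 4 equally likely choices, so probability 1/4; weight (1/7)·(1/4) = 1/28.
If it is in chest 3 (prior 5/14): the guide has 3 equally likely choices, so probability 1/3; weight (5/14)·(1/3) = 5/42.
If it is in chest 4 (prior 1/7): the guide opened chest 4, so this case is ruled out; weight (1/7)·0 = 0.
If it is in chest 5 (prior 1/14): the guide has 3 equally likely choices, so probability 1/3; weight (1/14)·(1/3) = 1/42.
The weights sum to 23/84.
So P(the ruby in chest 1 | the guide opened chest 4) = (2/21) / (23/84) = 8/23.

8/23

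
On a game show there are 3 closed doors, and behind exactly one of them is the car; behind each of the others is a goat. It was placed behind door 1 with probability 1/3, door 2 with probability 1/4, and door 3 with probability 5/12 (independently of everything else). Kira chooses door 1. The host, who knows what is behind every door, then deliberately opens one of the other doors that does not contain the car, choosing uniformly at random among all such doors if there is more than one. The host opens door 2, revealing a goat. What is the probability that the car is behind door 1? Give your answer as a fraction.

Apply Bayes' rule, conditioning on where the car actually is.
If it is behind door 1 (prior 1/3): the host has 2 equally likely choices, so probability 1/2; weight (1/3)·(1/2) = 1/6.
If it is behind door 2 (prior 1/4): the host opened door 2, so this case is ruled out; weight (1/4)·0 = 0.
If it is behind door 3 (prior 5/12): the host has no choice, probability 1; weight (5/12)·1 = 5/12.
The weights sum to 7/12.
So P(the car behind door 1 | the host opened door 2) = (1/6) / (7/12) = 2/7.

2/7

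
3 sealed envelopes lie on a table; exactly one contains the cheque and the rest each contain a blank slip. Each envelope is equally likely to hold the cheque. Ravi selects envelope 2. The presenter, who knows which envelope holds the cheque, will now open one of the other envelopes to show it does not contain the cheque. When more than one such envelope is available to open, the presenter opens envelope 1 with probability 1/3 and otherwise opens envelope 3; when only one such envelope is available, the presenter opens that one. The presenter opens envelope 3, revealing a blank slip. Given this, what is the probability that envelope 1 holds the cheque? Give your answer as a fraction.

Apply Bayes' rule, conditioning on where the cheque actually is.
If it is in envelope 1 (prior 1/3): only envelope 3 is available, probability 1; weight (1/3)·1 = 1/3.
If it is in envelope 2 (prior 1/3): envelope 1 is available but not opened, probability 2/3; weight (1/3)·(2/3) = 2/9.
If it is in envelope 3 (prior 1/3): the presenter opened envelope 3, so this case is ruled out; weight (1/3)·0 = 0.
The weights sum to 5/9.
So P(the cheque in envelope 1 | the presenter opened envelope 3) = (1/3) / (5/9) = 3/5.

3/5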